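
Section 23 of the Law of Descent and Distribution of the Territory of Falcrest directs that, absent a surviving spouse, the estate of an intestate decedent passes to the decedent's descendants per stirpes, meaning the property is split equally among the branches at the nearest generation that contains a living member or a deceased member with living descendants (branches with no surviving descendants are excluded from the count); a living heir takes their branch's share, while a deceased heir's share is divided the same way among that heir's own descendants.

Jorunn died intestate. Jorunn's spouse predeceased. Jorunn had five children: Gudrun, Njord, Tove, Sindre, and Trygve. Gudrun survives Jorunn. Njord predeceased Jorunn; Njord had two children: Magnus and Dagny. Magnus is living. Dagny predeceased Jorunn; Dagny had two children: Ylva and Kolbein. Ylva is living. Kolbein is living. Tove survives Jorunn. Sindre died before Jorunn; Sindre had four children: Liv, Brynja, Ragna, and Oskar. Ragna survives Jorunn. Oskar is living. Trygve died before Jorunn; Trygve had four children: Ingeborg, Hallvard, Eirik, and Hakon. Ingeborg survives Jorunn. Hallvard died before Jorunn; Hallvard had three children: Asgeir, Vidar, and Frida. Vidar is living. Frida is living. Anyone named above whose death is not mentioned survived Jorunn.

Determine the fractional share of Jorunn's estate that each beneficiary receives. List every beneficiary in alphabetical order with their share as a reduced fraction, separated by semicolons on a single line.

Asgeir 1/60; Brynja 1/20; Eirik 1/20; Frida 1/60; Gudrun 1/5; Hakon 1/20; Ingeborg 1/20; Kolbein 1/20; Liv 1/20; Magnus 1/10; Oskar 1/20; Ragna 1/20; Tove 1/5; Vidar 1/60; Ylva 1/20

There is no surviving spouse, so the entire estate passes to Jorunn's descendants per stirpes.
The estate is divided into 5 equal shares of 1/5 among Gudrun, Njord, Tove, Sindre, Trygve.
Gudrun is living and takes 1/5.
Njord predeceased; the 1/5 allotted to Njord's branch passes to Njord's issue by representation.
The 1/5 is divided into 2 equal shares of 1/10 among Magnus, Dagny.
Magnus is living and takes 1/10.
Dagny predeceased; the 1/10 allotted to Dagny's branch passes to Dagny's issue by representation.
The 1/10 is divided into 2 equal shares of 1/20 among Ylva, Kolbein.
Ylva is living and takes 1/20.
Kolbein is living and takes 1/20.
Tove is living and takes 1/5.
Sindre predeceased; the 1/5 allotted to Sindre's branch passes to Sindre's issue by representation.
The 1/5 is divided into 4 equal shares of 1/20 among Liv, Brynja, Ragna, Oskar.
Liv is living and takes 1/20.
Brynja is living and takes 1/20.
Ragna is living and takes 1/20.
Oskar is living and takes 1/20.
Trygve predeceased; the 1/5 allotted to Trygve's branch passes to Trygve's issue by representation.
The 1/5 is divided into 4 equal shares of 1/20 among Ingeborg, Hallvard, Eirik, Hakon.
Ingeborg is living and takes 1/20.
Hallvard predeceased; the 1/20 allotted to Hallvard's branch passes to Hallvard's issue by representation.
The 1/20 is divided into 3 equal shares of 1/60 among Asgeir, Vidar, Frida.
Asgeir is living and takes 1/60.
Vidar is living and takes 1/60.
Frida is living and takes 1/60.
Eirik is living and takes 1/20.
Hakon is living and takes 1/20.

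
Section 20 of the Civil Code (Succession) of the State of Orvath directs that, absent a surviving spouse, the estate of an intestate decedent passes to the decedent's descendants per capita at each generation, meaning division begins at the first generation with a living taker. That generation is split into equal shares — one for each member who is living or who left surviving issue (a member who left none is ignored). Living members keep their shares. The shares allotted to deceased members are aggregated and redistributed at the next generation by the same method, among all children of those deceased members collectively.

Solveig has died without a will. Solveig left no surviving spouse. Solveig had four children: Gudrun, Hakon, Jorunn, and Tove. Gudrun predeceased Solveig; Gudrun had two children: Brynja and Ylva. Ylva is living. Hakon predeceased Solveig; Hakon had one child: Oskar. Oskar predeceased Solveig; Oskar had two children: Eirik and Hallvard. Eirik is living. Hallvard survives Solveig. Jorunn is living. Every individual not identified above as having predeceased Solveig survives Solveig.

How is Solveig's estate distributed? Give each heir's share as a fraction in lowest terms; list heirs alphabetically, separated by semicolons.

Brynja 1/6; Eirik 1/12; Hallvard 1/12; Jorunn 1/4; Tove 1/4; Ylva 1/6

There is no surviving spouse, so the entire estate passes to Solveig's descendants per capita at each generation.
At generation 1 (Gudrun, Hakon, Jorunn, Tove) there are 4 shares of (1)/4 = 1/4 each.
Living: Jorunn and Tove — each takes 1/4.
Deceased: Gudrun and Hakon. Their combined 1/2 is pooled and carried to generation 2.
At generation 2 (Brynja, Ylva, Oskar) there are 3 shares of (1/2)/3 = 1/6 each.
Living: Brynja and Ylva — each takes 1/6.
Deceased: Oskar. That 1/6 share is carried to generation 3.
At generation 3 (Eirik, Hallvard) there are 2 shares of (1/6)/2 = 1/12 each.
Living: Eirik and Hallvard — each takes 1/12.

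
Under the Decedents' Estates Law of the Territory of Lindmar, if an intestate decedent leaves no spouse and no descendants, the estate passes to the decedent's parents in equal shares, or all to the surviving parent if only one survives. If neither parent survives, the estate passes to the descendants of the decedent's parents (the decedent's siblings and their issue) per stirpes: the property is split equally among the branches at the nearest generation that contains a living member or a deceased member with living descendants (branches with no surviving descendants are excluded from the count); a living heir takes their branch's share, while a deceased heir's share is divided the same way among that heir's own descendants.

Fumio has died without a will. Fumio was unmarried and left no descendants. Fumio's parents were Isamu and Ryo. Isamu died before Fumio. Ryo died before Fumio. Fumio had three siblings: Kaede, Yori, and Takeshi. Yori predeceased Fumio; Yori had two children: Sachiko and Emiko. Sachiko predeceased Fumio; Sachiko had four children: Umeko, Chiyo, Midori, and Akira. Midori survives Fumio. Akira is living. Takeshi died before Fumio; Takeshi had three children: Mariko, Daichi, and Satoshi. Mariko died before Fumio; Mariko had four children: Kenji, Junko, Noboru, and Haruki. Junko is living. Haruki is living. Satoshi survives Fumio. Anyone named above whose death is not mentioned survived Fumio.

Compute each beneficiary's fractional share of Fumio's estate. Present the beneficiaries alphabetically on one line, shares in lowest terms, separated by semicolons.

Akira 1/24; Chiyo 1/24; Daichi 1/9; Emiko 1/6; Haruki 1/36; Junko 1/36; Kaede 1/3; Kenji 1/36; Midori 1/24; Noboru 1/36; Satoshi 1/9; Umeko 1/24

Neither parent survives and there are no descendants, so the estate passes to Fumio's siblings and their issue per stirpes.
The estate is divided into 3 equal shares of 1/3 among Kaede, Yori, Takeshi.
Kaede is living and takes 1/3.
Yori predeceased; the 1/3 allotted to Yori's branch passes to Yori's issue by representation.
The 1/3 is divided into 2 equal shares of 1/6 among Sachiko, Emiko.
Sachiko predeceased; the 1/6 allotted to Sachiko's branch passes to Sachiko's issue by representation.
The 1/6 is divided into 4 equal shares of 1/24 among Umeko, Chiyo, Midori, Akira.
Umeko is living and takes 1/24.
Chiyo is living and takes 1/24.
Midori is living and takes 1/24.
Akira is living and takes 1/24.
Emiko is living and takes 1/6.
Takeshi predeceased; the 1/3 allotted to Takeshi's branch passes to Takeshi's issue by representation.
The 1/3 is divided into 3 equal shares of 1/9 among Mariko, Daichi, Satoshi.
Mariko predeceased; the 1/9 allotted to Mariko's branch passes to Mariko's issue by representation.
The 1/9 is divided into 4 equal shares of 1/36 among Kenji, Junko, Noboru, Haruki.
Kenji is living and takes 1/36.
Junko is living and takes 1/36.
Noboru is living and takes 1/36.
Haruki is living and takes 1/36.
Daichi is living and takes 1/9.
Satoshi is living and takes 1/9.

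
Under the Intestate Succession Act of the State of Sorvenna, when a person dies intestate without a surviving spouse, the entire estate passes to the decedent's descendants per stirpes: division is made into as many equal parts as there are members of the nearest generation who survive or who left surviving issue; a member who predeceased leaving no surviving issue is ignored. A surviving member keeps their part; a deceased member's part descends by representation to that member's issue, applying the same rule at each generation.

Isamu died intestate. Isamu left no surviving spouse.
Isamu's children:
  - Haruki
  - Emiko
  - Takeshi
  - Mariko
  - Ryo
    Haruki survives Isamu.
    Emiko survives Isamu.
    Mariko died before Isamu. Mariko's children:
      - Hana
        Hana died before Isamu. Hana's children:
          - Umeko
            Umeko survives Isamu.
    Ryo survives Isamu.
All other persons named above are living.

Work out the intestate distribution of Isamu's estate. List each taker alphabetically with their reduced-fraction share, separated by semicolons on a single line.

Emiko 1/5; Haruki 1/5; Ryo 1/5; Takeshi 1/5; Umeko 1/5

There is no surviving spouse, so the entire estate passes to Isamu's descendants per stirpes.
The estate is divided into 5 equal shares of 1/5 among Haruki, Emiko, Takeshi, Mariko, Ryo.
Haruki is living and takes 1/5.
Emiko is living and takes 1/5.
Takeshi is living and takes 1/5.
Mariko predeceased; the 1/5 allotted to Mariko's branch passes to Mariko's issue by representation.
Hana's line is the sole branch at this level, so the full 1/5 passes to Hana's issue by representation.
Umeko is the sole taker at this level and receives the full 1/5.
Ryo is living and takes 1/5.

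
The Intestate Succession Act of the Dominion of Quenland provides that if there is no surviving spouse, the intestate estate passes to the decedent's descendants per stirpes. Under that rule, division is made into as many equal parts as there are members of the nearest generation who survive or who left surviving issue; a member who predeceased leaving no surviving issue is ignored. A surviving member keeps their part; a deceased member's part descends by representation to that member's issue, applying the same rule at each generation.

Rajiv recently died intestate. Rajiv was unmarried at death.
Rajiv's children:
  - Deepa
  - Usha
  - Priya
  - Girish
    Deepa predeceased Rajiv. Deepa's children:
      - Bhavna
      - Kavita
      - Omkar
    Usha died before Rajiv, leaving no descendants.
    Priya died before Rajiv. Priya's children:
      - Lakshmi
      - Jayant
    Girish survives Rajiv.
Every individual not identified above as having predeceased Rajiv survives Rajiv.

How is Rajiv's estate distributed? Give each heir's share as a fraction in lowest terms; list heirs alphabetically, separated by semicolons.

There is no surviving spouse, so the entire estate passes to Rajiv's descendants per stirpes.
Usha left no surviving issue, so that branch lapses and is disregarded.
The estate is divided into 3 equal shares of 1/3 among Deepa, Priya, Girish.
Deepa predeceased; the 1/3 allotted to Deepa's branch passes to Deepa's issue by representation.
The 1/3 is divided into 3 equal shares of 1/9 among Bhavna, Kavita, Omkar.
Bhavna is living and takes 1/9.
Kavita is living and takes 1/9.
Omkar is living and takes 1/9.
Priya predeceased; the 1/3 allotted to Priya's branch passes to Priya's issue by representation.
The 1/3 is divided into 2 equal shares of 1/6 among Lakshmi, Jayant.
Lakshmi is living and takes 1/6.
Jayant is living and takes 1/6.
Girish is living and takes 1/3.

Bhavna 1/9; Girish 1/3; Jayant 1/6; Kavita 1/9; Lakshmi 1/6; Omkar 1/9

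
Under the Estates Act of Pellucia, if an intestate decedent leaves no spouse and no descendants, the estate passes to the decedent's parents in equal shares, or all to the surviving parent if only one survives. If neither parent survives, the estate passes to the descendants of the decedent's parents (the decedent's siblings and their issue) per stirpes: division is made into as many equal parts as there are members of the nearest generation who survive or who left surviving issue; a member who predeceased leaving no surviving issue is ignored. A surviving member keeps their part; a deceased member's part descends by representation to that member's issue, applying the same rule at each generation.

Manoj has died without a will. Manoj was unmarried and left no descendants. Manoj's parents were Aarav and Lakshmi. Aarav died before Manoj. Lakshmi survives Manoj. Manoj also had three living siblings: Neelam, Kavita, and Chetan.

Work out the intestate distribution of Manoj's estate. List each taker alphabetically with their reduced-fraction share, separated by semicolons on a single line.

Only one parent, Lakshmi, survives, so Lakshmi takes the entire estate. The siblings take nothing because a surviving parent has priority.

Lakshmi 1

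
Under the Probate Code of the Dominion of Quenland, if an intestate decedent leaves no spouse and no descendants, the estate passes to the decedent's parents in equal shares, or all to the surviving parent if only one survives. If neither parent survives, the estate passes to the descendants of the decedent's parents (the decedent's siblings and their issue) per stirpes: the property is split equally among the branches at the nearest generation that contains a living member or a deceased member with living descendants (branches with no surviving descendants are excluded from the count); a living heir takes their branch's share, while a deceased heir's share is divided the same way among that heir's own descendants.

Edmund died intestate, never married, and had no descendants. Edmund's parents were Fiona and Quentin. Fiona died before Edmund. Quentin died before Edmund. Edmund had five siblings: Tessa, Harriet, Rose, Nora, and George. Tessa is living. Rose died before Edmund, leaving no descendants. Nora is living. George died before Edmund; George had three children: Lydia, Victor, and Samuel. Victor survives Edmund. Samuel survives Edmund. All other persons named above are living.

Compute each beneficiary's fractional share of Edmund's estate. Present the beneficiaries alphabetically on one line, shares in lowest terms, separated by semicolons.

Harriet 1/4; Lydia 1/12; Nora 1/4; Samuel 1/12; Tessa 1/4; Victor 1/12

Neither parent survives and there are no descendants, so the estate passes to Edmund's siblings and their issue per stirpes.
Rose left no surviving issue, so that branch lapses and is disregarded.
The estate is divided into 4 equal shares of 1/4 among Tessa, Harriet, Nora, George.
Tessa is living and takes 1/4.
Harriet is living and takes 1/4.
Nora is living and takes 1/4.
George predeceased; the 1/4 allotted to George's branch passes to George's issue by representation.
The 1/4 is divided into 3 equal shares of 1/12 among Lydia, Victor, Samuel.
Lydia is living and takes 1/12.
Victor is living and takes 1/12.
Samuel is living and takes 1/12.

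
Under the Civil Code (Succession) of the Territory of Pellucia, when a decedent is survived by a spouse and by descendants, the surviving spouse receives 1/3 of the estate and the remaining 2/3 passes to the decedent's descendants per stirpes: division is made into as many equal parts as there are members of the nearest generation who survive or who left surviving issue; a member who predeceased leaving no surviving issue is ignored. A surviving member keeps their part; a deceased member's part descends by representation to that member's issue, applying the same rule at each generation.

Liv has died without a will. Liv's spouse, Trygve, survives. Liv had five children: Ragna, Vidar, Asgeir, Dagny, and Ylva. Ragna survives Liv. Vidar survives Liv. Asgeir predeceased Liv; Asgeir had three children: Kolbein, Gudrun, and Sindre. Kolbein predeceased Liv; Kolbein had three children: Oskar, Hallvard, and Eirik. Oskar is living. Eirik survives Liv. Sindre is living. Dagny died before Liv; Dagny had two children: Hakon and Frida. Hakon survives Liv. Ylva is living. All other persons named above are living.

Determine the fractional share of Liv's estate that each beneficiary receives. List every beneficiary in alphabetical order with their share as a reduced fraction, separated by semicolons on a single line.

Eirik 2/135; Frida 1/15; Gudrun 2/45; Hakon 1/15; Hallvard 2/135; Oskar 2/135; Ragna 2/15; Sindre 2/45; Trygve 1/3; Vidar 2/15; Ylva 2/15

Trygve, as surviving spouse, takes 1/3.
The remaining 2/3 passes to Liv's descendants per stirpes.
The 2/3 is divided into 5 equal shares of 2/15 among Ragna, Vidar, Asgeir, Dagny, Ylva.
Ragna is living and takes 2/15.
Vidar is living and takes 2/15.
Asgeir predeceased; the 2/15 allotted to Asgeir's branch passes to Asgeir's issue by representation.
The 2/15 is divided into 3 equal shares of 2/45 among Kolbein, Gudrun, Sindre.
Kolbein predeceased; the 2/45 allotted to Kolbein's branch passes to Kolbein's issue by representation.
The 2/45 is divided into 3 equal shares of 2/135 among Oskar, Hallvard, Eirik.
Oskar is living and takes 2/135.
Hallvard is living and takes 2/135.
Eirik is living and takes 2/135.
Gudrun is living and takes 2/45.
Sindre is living and takes 2/45.
Dagny predeceased; the 2/15 allotted to Dagny's branch passes to Dagny's issue by representation.
The 2/15 is divided into 2 equal shares of 1/15 among Hakon, Frida.
Hakon is living and takes 1/15.
Frida is living and takes 1/15.
Ylva is living and takes 2/15.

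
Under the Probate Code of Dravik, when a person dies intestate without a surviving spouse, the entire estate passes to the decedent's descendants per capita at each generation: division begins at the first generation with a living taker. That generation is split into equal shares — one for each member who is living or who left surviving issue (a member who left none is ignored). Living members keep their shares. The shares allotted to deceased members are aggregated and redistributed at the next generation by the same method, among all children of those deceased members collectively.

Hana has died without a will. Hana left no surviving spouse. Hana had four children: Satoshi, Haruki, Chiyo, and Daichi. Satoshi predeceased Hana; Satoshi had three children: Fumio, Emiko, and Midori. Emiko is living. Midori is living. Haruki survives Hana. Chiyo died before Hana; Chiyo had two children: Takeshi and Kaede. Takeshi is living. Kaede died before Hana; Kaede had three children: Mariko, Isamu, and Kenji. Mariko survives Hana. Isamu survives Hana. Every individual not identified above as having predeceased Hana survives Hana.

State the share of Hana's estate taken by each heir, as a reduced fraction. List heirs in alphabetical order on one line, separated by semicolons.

Daichi 1/4; Emiko 1/10; Fumio 1/10; Haruki 1/4; Isamu 1/30; Kenji 1/30; Mariko 1/30; Midori 1/10; Takeshi 1/10

There is no surviving spouse, so the entire estate passes to Hana's descendants per capita at each generation.
At generation 1 (Satoshi, Haruki, Chiyo, Daichi) there are 4 shares of (1)/4 = 1/4 each.
Living: Haruki and Daichi — each takes 1/4.
Deceased: Satoshi and Chiyo. Their combined 1/2 is pooled and carried to generation 2.
At generation 2 (Fumio, Emiko, Midori, Takeshi, Kaede) there are 5 shares of (1/2)/5 = 1/10 each.
Living: Fumio, Emiko, Midori, and Takeshi — each takes 1/10.
Deceased: Kaede. That 1/10 share is carried to generation 3.
At generation 3 (Mariko, Isamu, Kenji) there are 3 shares of (1/10)/3 = 1/30 each.
Living: Mariko, Isamu, and Kenji — each takes 1/30.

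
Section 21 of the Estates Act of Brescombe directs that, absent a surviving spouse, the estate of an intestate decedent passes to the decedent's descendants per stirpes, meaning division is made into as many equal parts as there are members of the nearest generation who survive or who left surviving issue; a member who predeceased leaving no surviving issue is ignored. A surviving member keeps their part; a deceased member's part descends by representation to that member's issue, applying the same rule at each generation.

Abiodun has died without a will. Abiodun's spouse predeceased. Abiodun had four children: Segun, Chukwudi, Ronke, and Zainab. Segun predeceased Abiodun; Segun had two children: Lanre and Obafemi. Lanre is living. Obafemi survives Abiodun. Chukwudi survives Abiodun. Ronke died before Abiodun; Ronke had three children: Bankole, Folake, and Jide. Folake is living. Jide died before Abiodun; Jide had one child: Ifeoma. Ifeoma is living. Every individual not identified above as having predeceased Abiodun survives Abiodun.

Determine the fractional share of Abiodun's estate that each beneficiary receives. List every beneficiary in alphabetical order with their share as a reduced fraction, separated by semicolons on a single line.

Bankole 1/12; Chukwudi 1/4; Folake 1/12; Ifeoma 1/12; Lanre 1/8; Obafemi 1/8; Zainab 1/4

There is no surviving spouse, so the entire estate passes to Abiodun's descendants per stirpes.
The estate is divided into 4 equal shares of 1/4 among Segun, Chukwudi, Ronke, Zainab.
Segun predeceased; the 1/4 allotted to Segun's branch passes to Segun's issue by representation.
The 1/4 is divided into 2 equal shares of 1/8 among Lanre, Obafemi.
Lanre is living and takes 1/8.
Obafemi is living and takes 1/8.
Chukwudi is living and takes 1/4.
Ronke predeceased; the 1/4 allotted to Ronke's branch passes to Ronke's issue by representation.
The 1/4 is divided into 3 equal shares of 1/12 among Bankole, Folake, Jide.
Bankole is living and takes 1/12.
Folake is living and takes 1/12.
Jide predeceased; the 1/12 allotted to Jide's branch passes to Jide's issue by representation.
Ifeoma is the sole taker at this level and receives the full 1/12.
Zainab is living and takes 1/4.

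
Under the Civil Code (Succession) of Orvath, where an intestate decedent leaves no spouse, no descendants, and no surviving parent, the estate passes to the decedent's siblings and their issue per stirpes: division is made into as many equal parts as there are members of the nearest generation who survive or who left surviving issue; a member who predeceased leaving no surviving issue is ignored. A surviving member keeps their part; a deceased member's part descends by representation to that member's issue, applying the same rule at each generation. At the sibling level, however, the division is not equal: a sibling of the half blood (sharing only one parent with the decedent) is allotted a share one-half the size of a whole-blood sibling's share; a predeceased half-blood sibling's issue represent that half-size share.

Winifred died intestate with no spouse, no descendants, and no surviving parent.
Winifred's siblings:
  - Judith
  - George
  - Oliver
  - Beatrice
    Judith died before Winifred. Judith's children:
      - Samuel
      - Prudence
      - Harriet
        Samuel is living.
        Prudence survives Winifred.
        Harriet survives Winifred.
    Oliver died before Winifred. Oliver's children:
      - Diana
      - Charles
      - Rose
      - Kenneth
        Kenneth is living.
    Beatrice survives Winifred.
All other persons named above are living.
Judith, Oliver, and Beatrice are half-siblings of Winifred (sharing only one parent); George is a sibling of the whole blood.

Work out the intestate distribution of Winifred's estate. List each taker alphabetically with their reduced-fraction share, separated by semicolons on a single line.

No spouse, descendants, or parent survives, so the estate passes to Winifred's siblings per stirpes.
Half-blood siblings count for one-half the weight of whole-blood siblings at the initial division.
Dividing 1 in proportion to weights (total weight 5/2): Judith (weight 1/2) → 1/5; George (weight 1) → 2/5; Oliver (weight 1/2) → 1/5; Beatrice (weight 1/2) → 1/5.
Judith predeceased; the 1/5 allotted to Judith's branch passes to Judith's issue by representation.
The 1/5 is divided into 3 equal shares of 1/15 among Samuel, Prudence, Harriet.
Samuel is living and takes 1/15.
Prudence is living and takes 1/15.
Harriet is living and takes 1/15.
George is living and takes 2/5.
Oliver predeceased; the 1/5 allotted to Oliver's branch passes to Oliver's issue by representation.
The 1/5 is divided into 4 equal shares of 1/20 among Diana, Charles, Rose, Kenneth.
Diana is living and takes 1/20.
Charles is living and takes 1/20.
Rose is living and takes 1/20.
Kenneth is living and takes 1/20.
Beatrice is living and takes 1/5.

Beatrice 1/5; Charles 1/20; Diana 1/20; George 2/5; Harriet 1/15; Kenneth 1/20; Prudence 1/15; Rose 1/20; Samuel 1/15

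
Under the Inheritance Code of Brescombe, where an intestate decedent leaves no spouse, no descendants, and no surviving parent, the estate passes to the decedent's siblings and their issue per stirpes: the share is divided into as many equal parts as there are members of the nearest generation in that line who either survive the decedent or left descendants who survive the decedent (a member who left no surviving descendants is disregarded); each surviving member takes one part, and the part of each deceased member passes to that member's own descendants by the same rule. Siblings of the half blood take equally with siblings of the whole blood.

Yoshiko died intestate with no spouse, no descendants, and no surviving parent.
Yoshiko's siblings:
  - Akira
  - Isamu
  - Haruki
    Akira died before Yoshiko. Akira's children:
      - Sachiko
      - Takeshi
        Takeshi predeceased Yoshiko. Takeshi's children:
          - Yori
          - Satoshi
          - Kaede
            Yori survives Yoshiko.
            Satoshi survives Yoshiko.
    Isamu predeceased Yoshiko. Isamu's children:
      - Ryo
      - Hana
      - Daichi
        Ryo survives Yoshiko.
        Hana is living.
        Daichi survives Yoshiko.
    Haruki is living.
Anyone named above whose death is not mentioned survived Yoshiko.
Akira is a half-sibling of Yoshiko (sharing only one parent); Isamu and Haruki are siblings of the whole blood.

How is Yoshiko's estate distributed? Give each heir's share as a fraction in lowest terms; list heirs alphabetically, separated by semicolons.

Daichi 1/9; Hana 1/9; Haruki 1/3; Kaede 1/18; Ryo 1/9; Sachiko 1/6; Satoshi 1/18; Yori 1/18

No spouse, descendants, or parent survives, so the estate passes to Yoshiko's siblings per stirpes.
Half-blood and whole-blood siblings take equally under the stated rule.
The estate is divided into 3 equal shares of 1/3 among Akira, Isamu, Haruki.
Akira predeceased; the 1/3 allotted to Akira's branch passes to Akira's issue by representation.
The 1/3 is divided into 2 equal shares of 1/6 among Sachiko, Takeshi.
Sachiko is living and takes 1/6.
Takeshi predeceased; the 1/6 allotted to Takeshi's branch passes to Takeshi's issue by representation.
The 1/6 is divided into 3 equal shares of 1/18 among Yori, Satoshi, Kaede.
Yori is living and takes 1/18.
Satoshi is living and takes 1/18.
Kaede is living and takes 1/18.
Isamu predeceased; the 1/3 allotted to Isamu's branch passes to Isamu's issue by representation.
The 1/3 is divided into 3 equal shares of 1/9 among Ryo, Hana, Daichi.
Ryo is living and takes 1/9.
Hana is living and takes 1/9.
Daichi is living and takes 1/9.
Haruki is living and takes 1/3.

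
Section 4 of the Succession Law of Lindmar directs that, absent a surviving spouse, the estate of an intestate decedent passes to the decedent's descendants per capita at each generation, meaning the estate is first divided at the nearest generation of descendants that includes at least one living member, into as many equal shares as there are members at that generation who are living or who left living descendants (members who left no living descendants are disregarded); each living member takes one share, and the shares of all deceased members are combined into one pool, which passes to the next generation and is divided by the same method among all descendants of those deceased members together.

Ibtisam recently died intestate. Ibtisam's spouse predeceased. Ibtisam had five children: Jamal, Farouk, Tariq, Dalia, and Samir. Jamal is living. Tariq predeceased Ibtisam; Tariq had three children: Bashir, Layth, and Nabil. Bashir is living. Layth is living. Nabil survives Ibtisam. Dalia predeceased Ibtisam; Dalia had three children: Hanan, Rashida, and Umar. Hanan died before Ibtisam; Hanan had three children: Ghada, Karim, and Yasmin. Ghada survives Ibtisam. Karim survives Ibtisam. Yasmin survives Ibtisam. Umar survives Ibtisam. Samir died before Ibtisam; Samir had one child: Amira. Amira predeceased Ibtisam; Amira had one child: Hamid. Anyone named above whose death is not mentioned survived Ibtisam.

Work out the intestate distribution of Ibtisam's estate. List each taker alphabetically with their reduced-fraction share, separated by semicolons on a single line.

There is no surviving spouse, so the entire estate passes to Ibtisam's descendants per capita at each generation.
At generation 1 (Jamal, Farouk, Tariq, Dalia, Samir) there are 5 shares of (1)/5 = 1/5 each.
Living: Jamal and Farouk — each takes 1/5.
Deceased: Tariq, Dalia, and Samir. Their combined 3/5 is pooled and carried to generation 2.
At generation 2 (Bashir, Layth, Nabil, Hanan, Rashida, Umar, Amira) there are 7 shares of (3/5)/7 = 3/35 each.
Living: Bashir, Layth, Nabil, Rashida, and Umar — each takes 3/35.
Deceased: Hanan and Amira. Their combined 6/35 is pooled and carried to generation 3.
At generation 3 (Ghada, Karim, Yasmin, Hamid) there are 4 shares of (6/35)/4 = 3/70 each.
Living: Ghada, Karim, Yasmin, and Hamid — each takes 3/70.

Bashir 3/35; Farouk 1/5; Ghada 3/70; Hamid 3/70; Jamal 1/5; Karim 3/70; Layth 3/35; Nabil 3/35; Rashida 3/35; Umar 3/35; Yasmin 3/70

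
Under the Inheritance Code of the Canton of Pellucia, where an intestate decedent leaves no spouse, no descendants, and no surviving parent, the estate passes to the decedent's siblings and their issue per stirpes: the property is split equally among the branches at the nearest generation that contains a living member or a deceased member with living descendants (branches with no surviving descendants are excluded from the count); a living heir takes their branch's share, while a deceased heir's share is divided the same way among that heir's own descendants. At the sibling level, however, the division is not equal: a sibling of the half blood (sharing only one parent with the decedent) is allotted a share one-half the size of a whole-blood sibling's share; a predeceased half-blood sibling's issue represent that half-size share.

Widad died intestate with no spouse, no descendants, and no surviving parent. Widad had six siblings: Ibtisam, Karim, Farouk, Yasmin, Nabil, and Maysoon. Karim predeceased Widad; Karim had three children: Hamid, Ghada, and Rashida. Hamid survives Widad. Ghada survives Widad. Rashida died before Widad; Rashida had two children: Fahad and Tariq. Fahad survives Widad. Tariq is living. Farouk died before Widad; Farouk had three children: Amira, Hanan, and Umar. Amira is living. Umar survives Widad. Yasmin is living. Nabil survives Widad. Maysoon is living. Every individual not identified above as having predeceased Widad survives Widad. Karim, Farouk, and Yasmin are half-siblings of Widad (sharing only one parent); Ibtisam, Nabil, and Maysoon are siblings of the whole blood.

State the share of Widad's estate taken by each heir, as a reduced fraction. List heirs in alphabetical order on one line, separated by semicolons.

Amira 1/27; Fahad 1/54; Ghada 1/27; Hamid 1/27; Hanan 1/27; Ibtisam 2/9; Maysoon 2/9; Nabil 2/9; Tariq 1/54; Umar 1/27; Yasmin 1/9

No spouse, descendants, or parent survives, so the estate passes to Widad's siblings per stirpes.
Half-blood siblings count for one-half the weight of whole-blood siblings at the initial division.
Dividing 1 in proportion to weights (total weight 9/2): Ibtisam (weight 1) → 2/9; Karim (weight 1/2) → 1/9; Farouk (weight 1/2) → 1/9; Yasmin (weight 1/2) → 1/9; Nabil (weight 1) → 2/9; Maysoon (weight 1) → 2/9.
Ibtisam is living and takes 2/9.
Karim predeceased; the 1/9 allotted to Karim's branch passes to Karim's issue by representation.
The 1/9 is divided into 3 equal shares of 1/27 among Hamid, Ghada, Rashida.
Hamid is living and takes 1/27.
Ghada is living and takes 1/27.
Rashida predeceased; the 1/27 allotted to Rashida's branch passes to Rashida's issue by representation.
The 1/27 is divided into 2 equal shares of 1/54 among Fahad, Tariq.
Fahad is living and takes 1/54.
Tariq is living and takes 1/54.
Farouk predeceased; the 1/9 allotted to Farouk's branch passes to Farouk's issue by representation.
The 1/9 is divided into 3 equal shares of 1/27 among Amira, Hanan, Umar.
Amira is living and takes 1/27.
Hanan is living and takes 1/27.
Umar is living and takes 1/27.
Yasmin is living and takes 1/9.
Nabil is living and takes 2/9.
Maysoon is living and takes 2/9.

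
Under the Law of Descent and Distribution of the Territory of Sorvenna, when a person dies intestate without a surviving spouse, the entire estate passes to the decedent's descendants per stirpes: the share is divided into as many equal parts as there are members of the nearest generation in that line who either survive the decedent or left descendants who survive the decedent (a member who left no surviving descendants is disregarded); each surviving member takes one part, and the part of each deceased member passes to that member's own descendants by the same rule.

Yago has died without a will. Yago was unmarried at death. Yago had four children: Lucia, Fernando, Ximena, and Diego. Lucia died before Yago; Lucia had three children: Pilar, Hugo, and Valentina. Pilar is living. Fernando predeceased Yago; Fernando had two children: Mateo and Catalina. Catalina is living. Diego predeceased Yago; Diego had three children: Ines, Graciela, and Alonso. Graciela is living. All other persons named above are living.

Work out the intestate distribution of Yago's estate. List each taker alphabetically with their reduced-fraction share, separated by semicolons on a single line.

Alonso 1/12; Catalina 1/8; Graciela 1/12; Hugo 1/12; Ines 1/12; Mateo 1/8; Pilar 1/12; Valentina 1/12; Ximena 1/4

There is no surviving spouse, so the entire estate passes to Yago's descendants per stirpes.
The estate is divided into 4 equal shares of 1/4 among Lucia, Fernando, Ximena, Diego.
Lucia predeceased; the 1/4 allotted to Lucia's branch passes to Lucia's issue by representation.
The 1/4 is divided into 3 equal shares of 1/12 among Pilar, Hugo, Valentina.
Pilar is living and takes 1/12.
Hugo is living and takes 1/12.
Valentina is living and takes 1/12.
Fernando predeceased; the 1/4 allotted to Fernando's branch passes to Fernando's issue by representation.
The 1/4 is divided into 2 equal shares of 1/8 among Mateo, Catalina.
Mateo is living and takes 1/8.
Catalina is living and takes 1/8.
Ximena is living and takes 1/4.
Diego predeceased; the 1/4 allotted to Diego's branch passes to Diego's issue by representation.
The 1/4 is divided into 3 equal shares of 1/12 among Ines, Graciela, Alonso.
Ines is living and takes 1/12.
Graciela is living and takes 1/12.
Alonso is living and takes 1/12.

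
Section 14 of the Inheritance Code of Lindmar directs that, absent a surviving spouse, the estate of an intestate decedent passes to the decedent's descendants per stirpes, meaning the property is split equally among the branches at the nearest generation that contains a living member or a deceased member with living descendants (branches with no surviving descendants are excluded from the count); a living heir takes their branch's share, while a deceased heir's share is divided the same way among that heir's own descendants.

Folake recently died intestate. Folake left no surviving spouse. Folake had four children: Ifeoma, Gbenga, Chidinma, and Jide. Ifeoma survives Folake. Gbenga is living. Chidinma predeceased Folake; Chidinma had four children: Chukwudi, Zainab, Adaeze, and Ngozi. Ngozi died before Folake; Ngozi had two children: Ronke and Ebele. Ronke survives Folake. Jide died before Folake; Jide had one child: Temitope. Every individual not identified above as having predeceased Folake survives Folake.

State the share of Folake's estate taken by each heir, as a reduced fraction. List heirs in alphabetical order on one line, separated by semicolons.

There is no surviving spouse, so the entire estate passes to Folake's descendants per stirpes.
The estate is divided into 4 equal shares of 1/4 among Ifeoma, Gbenga, Chidinma, Jide.
Ifeoma is living and takes 1/4.
Gbenga is living and takes 1/4.
Chidinma predeceased; the 1/4 allotted to Chidinma's branch passes to Chidinma's issue by representation.
The 1/4 is divided into 4 equal shares of 1/16 among Chukwudi, Zainab, Adaeze, Ngozi.
Chukwudi is living and takes 1/16.
Zainab is living and takes 1/16.
Adaeze is living and takes 1/16.
Ngozi predeceased; the 1/16 allotted to Ngozi's branch passes to Ngozi's issue by representation.
The 1/16 is divided into 2 equal shares of 1/32 among Ronke, Ebele.
Ronke is living and takes 1/32.
Ebele is living and takes 1/32.
Jide predeceased; the 1/4 allotted to Jide's branch passes to Jide's issue by representation.
Temitope is the sole taker at this level and receives the full 1/4.

Adaeze 1/16; Chukwudi 1/16; Ebele 1/32; Gbenga 1/4; Ifeoma 1/4; Ronke 1/32; Temitope 1/4; Zainab 1/16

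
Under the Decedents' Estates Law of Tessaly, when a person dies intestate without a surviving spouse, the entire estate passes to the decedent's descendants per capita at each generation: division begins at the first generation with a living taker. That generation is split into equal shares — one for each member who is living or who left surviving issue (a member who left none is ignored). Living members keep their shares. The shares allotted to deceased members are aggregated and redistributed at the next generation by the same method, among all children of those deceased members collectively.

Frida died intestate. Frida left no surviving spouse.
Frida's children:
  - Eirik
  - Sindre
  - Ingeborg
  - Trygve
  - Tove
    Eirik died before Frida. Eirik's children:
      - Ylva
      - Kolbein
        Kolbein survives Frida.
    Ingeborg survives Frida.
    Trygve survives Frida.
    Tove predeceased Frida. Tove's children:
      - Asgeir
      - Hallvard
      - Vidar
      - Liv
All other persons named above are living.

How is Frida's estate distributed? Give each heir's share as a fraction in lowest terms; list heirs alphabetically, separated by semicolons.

Asgeir 1/15; Hallvard 1/15; Ingeborg 1/5; Kolbein 1/15; Liv 1/15; Sindre 1/5; Trygve 1/5; Vidar 1/15; Ylva 1/15

There is no surviving spouse, so the entire estate passes to Frida's descendants per capita at each generation.
At generation 1 (Eirik, Sindre, Ingeborg, Trygve, Tove) there are 5 shares of (1)/5 = 1/5 each.
Living: Sindre, Ingeborg, and Trygve — each takes 1/5.
Deceased: Eirik and Tove. Their combined 2/5 is pooled and carried to generation 2.
At generation 2 (Ylva, Kolbein, Asgeir, Hallvard, Vidar, Liv) there are 6 shares of (2/5)/6 = 1/15 each.
Living: Ylva, Kolbein, Asgeir, Hallvard, Vidar, and Liv — each takes 1/15.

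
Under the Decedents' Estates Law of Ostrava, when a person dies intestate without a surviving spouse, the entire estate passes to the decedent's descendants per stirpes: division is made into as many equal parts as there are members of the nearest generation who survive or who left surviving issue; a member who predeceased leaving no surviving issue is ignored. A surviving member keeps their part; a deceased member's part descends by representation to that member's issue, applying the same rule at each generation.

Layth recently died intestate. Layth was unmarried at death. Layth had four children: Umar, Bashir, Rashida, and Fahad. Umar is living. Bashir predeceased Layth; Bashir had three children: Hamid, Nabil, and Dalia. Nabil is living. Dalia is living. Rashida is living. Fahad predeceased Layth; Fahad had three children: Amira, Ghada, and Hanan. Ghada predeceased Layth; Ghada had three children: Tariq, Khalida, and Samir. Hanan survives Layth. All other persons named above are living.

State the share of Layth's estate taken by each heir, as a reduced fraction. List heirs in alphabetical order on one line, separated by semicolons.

There is no surviving spouse, so the entire estate passes to Layth's descendants per stirpes.
The estate is divided into 4 equal shares of 1/4 among Umar, Bashir, Rashida, Fahad.
Umar is living and takes 1/4.
Bashir predeceased; the 1/4 allotted to Bashir's branch passes to Bashir's issue by representation.
The 1/4 is divided into 3 equal shares of 1/12 among Hamid, Nabil, Dalia.
Hamid is living and takes 1/12.
Nabil is living and takes 1/12.
Dalia is living and takes 1/12.
Rashida is living and takes 1/4.
Fahad predeceased; the 1/4 allotted to Fahad's branch passes to Fahad's issue by representation.
The 1/4 is divided into 3 equal shares of 1/12 among Amira, Ghada, Hanan.
Amira is living and takes 1/12.
Ghada predeceased; the 1/12 allotted to Ghada's branch passes to Ghada's issue by representation.
The 1/12 is divided into 3 equal shares of 1/36 among Tariq, Khalida, Samir.
Tariq is living and takes 1/36.
Khalida is living and takes 1/36.
Samir is living and takes 1/36.
Hanan is living and takes 1/12.

Amira 1/12; Dalia 1/12; Hamid 1/12; Hanan 1/12; Khalida 1/36; Nabil 1/12; Rashida 1/4; Samir 1/36; Tariq 1/36; Umar 1/4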